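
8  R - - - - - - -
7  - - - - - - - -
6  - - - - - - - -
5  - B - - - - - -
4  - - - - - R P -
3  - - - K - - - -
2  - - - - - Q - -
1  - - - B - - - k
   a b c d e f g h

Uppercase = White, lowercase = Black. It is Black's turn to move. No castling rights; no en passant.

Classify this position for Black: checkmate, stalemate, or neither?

stalemate

Black to move; black king on h1.
In check: no.
King squares — g1: attacked by Qf2; g2: attacked by Qf2; h2: attacked by Qf2.
Legal moves for Black: none.
Not in check and no legal moves → stalemate.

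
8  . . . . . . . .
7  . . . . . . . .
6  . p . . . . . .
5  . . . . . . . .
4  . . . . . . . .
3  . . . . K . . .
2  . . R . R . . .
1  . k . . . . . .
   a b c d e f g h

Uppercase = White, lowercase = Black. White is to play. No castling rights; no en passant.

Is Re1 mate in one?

no

After Re1: black king on b1; in check: yes, from the white rook on e1.
Black has 1 legal reply: Kxc2.
In check but a legal move exists → not checkmate.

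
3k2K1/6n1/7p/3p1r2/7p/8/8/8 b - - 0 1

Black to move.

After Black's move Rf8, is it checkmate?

no

After Rf8: white king on g8; in check: yes, from the black rook on f8.
White has 3 legal replies: Kxf8, Kh7, Kxg7.
In check but a legal move exists → not checkmate.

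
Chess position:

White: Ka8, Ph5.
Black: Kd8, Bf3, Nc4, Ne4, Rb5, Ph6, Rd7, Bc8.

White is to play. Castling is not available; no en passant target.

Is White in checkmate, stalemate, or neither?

stalemate

White to move; white king on a8.
In check: no.
King squares — a7: attacked by Rd7; b7: attacked by Rb5; b8: attacked by Rb5.
Legal moves for White: none.
Not in check and no legal moves → stalemate.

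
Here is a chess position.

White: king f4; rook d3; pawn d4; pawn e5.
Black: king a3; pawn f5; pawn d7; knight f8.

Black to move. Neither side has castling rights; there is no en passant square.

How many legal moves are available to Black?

4

Black to move; king on a3.
In check: yes, from the white rook on d3.
Legal moves: Kb4, Ka4, Kb2, Ka2.
Count: 4.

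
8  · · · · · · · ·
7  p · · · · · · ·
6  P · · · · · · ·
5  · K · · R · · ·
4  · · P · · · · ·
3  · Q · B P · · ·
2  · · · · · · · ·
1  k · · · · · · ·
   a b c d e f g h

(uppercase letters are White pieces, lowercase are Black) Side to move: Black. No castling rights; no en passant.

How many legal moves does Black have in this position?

Black to move; king on a1.
In check: no.
Legal moves: none.
Count: 0.

0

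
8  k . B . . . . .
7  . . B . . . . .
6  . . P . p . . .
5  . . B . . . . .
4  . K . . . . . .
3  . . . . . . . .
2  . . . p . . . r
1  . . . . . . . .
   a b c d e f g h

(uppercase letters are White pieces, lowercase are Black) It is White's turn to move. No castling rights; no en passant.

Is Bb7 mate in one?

After Bb7: black king on a8; in check: yes, from the white bishop on b7.
King squares — a7: attacked by Bc5; b7: attacked by Pc6; b8: attacked by Bc7.
Black has no legal moves → checkmate.

yes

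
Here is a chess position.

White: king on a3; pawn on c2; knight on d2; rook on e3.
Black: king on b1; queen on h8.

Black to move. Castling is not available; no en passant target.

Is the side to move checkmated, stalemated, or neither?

neither

Black to move; black king on b1.
In check: yes, from the white knight on d2.
King squares — a1: available; c1: available; a2: attacked by Ka3; b2: attacked by Ka3; c2: available.
Legal moves for Black: Kxc2, Kc1, Ka1.
Black is in check but has 3 legal moves → neither.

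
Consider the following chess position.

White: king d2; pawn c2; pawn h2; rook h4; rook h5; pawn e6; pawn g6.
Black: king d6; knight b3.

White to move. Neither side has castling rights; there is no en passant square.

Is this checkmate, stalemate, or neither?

White to move; white king on d2.
In check: yes, from the black knight on b3.
King squares — c1: attacked by Nb3; d1: available; e1: available; c2: own pawn; e2: available; c3: available; d3: available; e3: available.
Legal moves for White: Ke3, Kd3, Kc3, Ke2, Ke1, Kd1, cxb3.
White is in check but has 7 legal moves → neither.

neither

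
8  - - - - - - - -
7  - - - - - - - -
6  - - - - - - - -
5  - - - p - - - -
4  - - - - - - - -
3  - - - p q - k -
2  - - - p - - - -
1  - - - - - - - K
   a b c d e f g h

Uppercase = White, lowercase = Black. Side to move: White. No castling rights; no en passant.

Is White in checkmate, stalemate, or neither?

White to move; white king on h1.
In check: no.
King squares — g1: attacked by Qe3; g2: attacked by Kg3; h2: attacked by Kg3.
Legal moves for White: none.
Not in check and no legal moves → stalemate.

stalemate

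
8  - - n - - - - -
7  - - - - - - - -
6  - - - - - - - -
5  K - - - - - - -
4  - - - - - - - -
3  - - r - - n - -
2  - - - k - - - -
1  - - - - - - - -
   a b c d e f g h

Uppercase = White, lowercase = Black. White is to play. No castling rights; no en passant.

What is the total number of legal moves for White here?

White to move; king on a5.
In check: no.
Legal moves: Ka6, Kb5, Kb4, Ka4.
Count: 4.

4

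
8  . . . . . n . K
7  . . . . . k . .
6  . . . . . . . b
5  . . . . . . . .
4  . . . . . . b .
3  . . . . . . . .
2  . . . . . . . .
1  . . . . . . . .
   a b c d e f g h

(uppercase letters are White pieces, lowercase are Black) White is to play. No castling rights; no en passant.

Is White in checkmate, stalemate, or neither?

stalemate

White to move; white king on h8.
In check: no.
King squares — g7: attacked by Bh6; h7: attacked by Nf8; g8: attacked by Kf7.
Legal moves for White: none.
Not in check and no legal moves → stalemate.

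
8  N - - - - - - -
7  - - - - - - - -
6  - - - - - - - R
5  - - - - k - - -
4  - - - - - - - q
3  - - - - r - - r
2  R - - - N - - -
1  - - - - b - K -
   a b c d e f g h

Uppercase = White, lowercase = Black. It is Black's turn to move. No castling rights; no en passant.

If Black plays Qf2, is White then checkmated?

yes

After Qf2: white king on g1; in check: yes, from the black queen on f2.
King squares — f1: attacked by Qf2; h1: attacked by Rh3; f2: attacked by Be1; g2: attacked by Qf2; h2: attacked by Qf2.
White has no legal moves → checkmate.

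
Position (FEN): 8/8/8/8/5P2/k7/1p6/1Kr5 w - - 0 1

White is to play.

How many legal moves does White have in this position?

White to move; king on b1.
In check: yes, from the black rook on c1.
Legal moves: none.
Count: 0.

0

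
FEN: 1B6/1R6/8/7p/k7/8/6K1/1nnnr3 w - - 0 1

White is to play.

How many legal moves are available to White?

24

White to move; king on g2.
In check: no.
Legal moves: Bc7, Ba7, Bd6, Be5, Bf4, Bg3, Bh2, Rh7, Rg7, Rf7, Re7, Rd7, Rc7, Ra7+, Rb6, Rb5, Rb4+, Rb3, Rb2, Rxb1, Kh3, Kg3, Kf3, Kh2.
Count: 24.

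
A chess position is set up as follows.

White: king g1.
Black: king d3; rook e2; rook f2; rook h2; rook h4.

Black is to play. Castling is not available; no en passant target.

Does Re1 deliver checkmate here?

After Re1: white king on g1; in check: yes, from the black rook on e1.
King squares — f1: attacked by Re1; h1: attacked by Re1; f2: attacked by Rh2; g2: attacked by Rf2; h2: attacked by Rf2.
White has no legal moves → checkmate.

yes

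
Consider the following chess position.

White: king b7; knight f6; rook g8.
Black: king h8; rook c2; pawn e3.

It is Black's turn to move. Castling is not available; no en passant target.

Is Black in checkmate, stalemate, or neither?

Black to move; black king on h8.
In check: yes, from the white rook on g8.
King squares — g7: attacked by Rg8; h7: attacked by Nf6; g8: attacked by Nf6.
Legal moves for Black: none.
In check with no legal moves → checkmate.

checkmate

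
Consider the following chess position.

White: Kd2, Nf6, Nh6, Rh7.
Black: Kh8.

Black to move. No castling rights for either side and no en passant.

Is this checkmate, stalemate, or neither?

checkmate

Black to move; black king on h8.
In check: yes, from the white rook on h7.
King squares — g7: attacked by Rh7; h7: attacked by Nf6; g8: attacked by Nf6.
Legal moves for Black: none.
In check with no legal moves → checkmate.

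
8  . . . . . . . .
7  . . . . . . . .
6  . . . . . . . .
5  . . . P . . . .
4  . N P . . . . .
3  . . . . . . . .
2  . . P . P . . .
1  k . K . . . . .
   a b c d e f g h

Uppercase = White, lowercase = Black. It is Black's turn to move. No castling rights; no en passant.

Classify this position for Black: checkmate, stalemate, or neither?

Black to move; black king on a1.
In check: no.
King squares — b1: attacked by Kc1; a2: attacked by Nb4; b2: attacked by Kc1.
Legal moves for Black: none.
Not in check and no legal moves → stalemate.

stalemate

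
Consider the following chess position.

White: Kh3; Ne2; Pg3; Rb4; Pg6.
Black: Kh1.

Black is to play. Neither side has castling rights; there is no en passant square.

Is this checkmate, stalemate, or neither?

stalemate

Black to move; black king on h1.
In check: no.
King squares — g1: attacked by Ne2; g2: attacked by Kh3; h2: attacked by Kh3.
Legal moves for Black: none.
Not in check and no legal moves → stalemate.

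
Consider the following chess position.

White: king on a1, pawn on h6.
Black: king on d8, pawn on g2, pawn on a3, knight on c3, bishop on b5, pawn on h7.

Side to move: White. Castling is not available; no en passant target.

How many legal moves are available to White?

0

White to move; king on a1.
In check: no.
Legal moves: none.
Count: 0.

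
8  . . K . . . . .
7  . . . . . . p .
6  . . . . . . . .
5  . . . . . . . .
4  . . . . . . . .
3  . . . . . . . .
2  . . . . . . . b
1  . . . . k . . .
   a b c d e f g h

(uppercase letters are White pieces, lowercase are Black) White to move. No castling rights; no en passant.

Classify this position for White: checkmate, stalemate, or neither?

White to move; white king on c8.
In check: no.
Legal moves for White: Kd8, Kd7, Kb7.
White has 3 legal moves and is not in check → neither.

neither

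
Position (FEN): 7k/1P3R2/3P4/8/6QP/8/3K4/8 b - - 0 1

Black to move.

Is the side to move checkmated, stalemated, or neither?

stalemate

Black to move; black king on h8.
In check: no.
King squares — g7: attacked by Qg4; h7: attacked by Rf7; g8: attacked by Qg4.
Legal moves for Black: none.
Not in check and no legal moves → stalemate.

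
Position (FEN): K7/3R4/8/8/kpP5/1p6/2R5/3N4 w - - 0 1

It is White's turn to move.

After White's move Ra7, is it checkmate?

yes

After Ra7: black king on a4; in check: yes, from the white rook on a7.
King squares — a3: attacked by Ra7; b3: own pawn; b4: own pawn; a5: attacked by Ra7; b5: attacked by Pc4.
Black has no legal moves → checkmate.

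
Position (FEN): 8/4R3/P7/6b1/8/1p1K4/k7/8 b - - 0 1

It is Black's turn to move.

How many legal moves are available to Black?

13

Black to move; king on a2.
In check: no.
Legal moves: Bxe7, Bh6, Bf6, Bh4, Bf4, Be3, Bd2, Bc1, Ka3, Kb2, Kb1, Ka1, b2.
Count: 13.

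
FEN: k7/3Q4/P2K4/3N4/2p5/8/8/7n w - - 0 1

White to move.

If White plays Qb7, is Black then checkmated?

After Qb7: black king on a8; in check: yes, from the white queen on b7.
King squares — a7: attacked by Qb7; b7: attacked by Pa6; b8: attacked by Qb7.
Black has no legal moves → checkmate.

yes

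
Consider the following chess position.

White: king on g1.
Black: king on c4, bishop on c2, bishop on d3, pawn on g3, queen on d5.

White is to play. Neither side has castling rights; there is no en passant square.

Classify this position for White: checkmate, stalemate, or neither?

stalemate

White to move; white king on g1.
In check: no.
King squares — f1: attacked by Bd3; h1: attacked by Qd5; f2: attacked by Pg3; g2: attacked by Qd5; h2: attacked by Pg3.
Legal moves for White: none.
Not in check and no legal moves → stalemate.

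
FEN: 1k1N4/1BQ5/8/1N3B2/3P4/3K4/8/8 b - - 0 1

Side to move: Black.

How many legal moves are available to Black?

0

Black to move; king on b8.
In check: yes, from the white queen on c7.
Legal moves: none.
Count: 0.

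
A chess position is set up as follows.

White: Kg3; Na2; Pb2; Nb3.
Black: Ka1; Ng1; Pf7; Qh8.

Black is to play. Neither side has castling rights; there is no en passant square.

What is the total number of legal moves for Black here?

3

Black to move; king on a1.
In check: yes, from the white knight on b3.
Legal moves: Kxb2, Kxa2, Kb1.
Count: 3.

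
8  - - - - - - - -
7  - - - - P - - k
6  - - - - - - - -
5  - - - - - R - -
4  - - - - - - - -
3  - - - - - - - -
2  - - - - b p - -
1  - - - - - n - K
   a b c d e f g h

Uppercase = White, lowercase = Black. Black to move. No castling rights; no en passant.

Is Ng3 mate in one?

no

After Ng3: white king on h1; in check: yes, from the black knight on g3.
White has 2 legal replies: Kh2, Kg2.
In check but a legal move exists → not checkmate.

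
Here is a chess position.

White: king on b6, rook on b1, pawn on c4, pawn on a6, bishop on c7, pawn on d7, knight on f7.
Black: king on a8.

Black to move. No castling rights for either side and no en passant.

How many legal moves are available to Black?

Black to move; king on a8.
In check: no.
Legal moves: none.
Count: 0.

0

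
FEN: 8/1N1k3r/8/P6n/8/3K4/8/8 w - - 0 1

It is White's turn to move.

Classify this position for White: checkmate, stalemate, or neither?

neither

White to move; white king on d3.
In check: no.
Legal moves for White: Nd8, Nd6, Nc5+, Ke4, Kd4, Kc4, Ke3, Kc3, Ke2, Kd2, Kc2, a6.
White has 12 legal moves and is not in check → neither.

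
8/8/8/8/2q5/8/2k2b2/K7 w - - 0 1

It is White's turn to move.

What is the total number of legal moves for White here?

White to move; king on a1.
In check: no.
Legal moves: none.
Count: 0.

0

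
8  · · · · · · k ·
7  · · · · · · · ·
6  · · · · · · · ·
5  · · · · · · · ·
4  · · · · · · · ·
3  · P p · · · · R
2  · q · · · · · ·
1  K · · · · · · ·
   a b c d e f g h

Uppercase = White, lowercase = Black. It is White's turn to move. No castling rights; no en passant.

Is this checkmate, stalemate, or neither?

White to move; white king on a1.
In check: yes, from the black queen on b2.
King squares — b1: attacked by Qb2; a2: attacked by Qb2; b2: attacked by Pc3.
Legal moves for White: none.
In check with no legal moves → checkmate.

checkmate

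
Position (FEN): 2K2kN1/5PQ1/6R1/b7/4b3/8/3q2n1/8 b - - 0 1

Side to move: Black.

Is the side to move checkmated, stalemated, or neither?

checkmate

Black to move; black king on f8.
In check: yes, from the white queen on g7.
King squares — e7: attacked by Ng8; f7: attacked by Qg7; g7: attacked by Rg6; e8: attacked by Pf7; g8: attacked by Pf7.
Legal moves for Black: none.
In check with no legal moves → checkmate.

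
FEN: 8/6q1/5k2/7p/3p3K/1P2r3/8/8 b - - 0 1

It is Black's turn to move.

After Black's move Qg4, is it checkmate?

After Qg4: white king on h4; in check: yes, from the black queen on g4.
King squares — g3: attacked by Re3; h3: attacked by Re3; g4: attacked by Ph5; g5: attacked by Qg4; h5: attacked by Qg4.
White has no legal moves → checkmate.

yes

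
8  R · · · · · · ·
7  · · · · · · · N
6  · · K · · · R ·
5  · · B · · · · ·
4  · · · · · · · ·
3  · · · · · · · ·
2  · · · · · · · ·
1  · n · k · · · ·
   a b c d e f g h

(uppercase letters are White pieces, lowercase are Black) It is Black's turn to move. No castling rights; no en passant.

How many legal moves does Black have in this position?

8

Black to move; king on d1.
In check: no.
Legal moves: Ke2, Kd2, Kc2, Ke1, Kc1, Nc3, Na3, Nd2.
Count: 8.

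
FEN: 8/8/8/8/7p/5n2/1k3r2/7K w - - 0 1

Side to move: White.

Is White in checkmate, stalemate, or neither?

White to move; white king on h1.
In check: no.
King squares — g1: attacked by Nf3; g2: attacked by Rf2; h2: attacked by Rf2.
Legal moves for White: none.
Not in check and no legal moves → stalemate.

stalemate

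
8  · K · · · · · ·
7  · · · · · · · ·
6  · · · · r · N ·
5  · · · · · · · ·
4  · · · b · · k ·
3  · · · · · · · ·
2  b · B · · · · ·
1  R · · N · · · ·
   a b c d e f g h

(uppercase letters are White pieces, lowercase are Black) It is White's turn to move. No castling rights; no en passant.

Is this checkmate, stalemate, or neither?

White to move; white king on b8.
In check: no.
Legal moves for White include: Kc8, Ka8, Kc7, Kb7, Nh8, Nf8, Ne7, Ne5+, Nh4, Nf4, Bf5+, Be4, Ba4, Bd3, Bb3, Bb1, Ne3+, Nc3, ... (list truncated; more exist).
White has legal moves and is not in check → neither.

neither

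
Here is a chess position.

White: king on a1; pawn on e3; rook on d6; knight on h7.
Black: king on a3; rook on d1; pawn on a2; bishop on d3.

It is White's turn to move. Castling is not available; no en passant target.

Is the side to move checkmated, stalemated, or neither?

checkmate

White to move; white king on a1.
In check: yes, from the black rook on d1.
King squares — b1: attacked by Rd1; a2: attacked by Ka3; b2: attacked by Ka3.
Legal moves for White: none.
In check with no legal moves → checkmate.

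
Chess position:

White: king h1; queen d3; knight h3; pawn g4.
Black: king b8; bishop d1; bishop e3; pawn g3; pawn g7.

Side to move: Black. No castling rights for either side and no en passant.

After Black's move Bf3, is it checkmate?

yes

After Bf3: white king on h1; in check: yes, from the black bishop on f3.
King squares — g1: attacked by Be3; g2: attacked by Bf3; h2: attacked by Pg3.
White has no legal moves → checkmate.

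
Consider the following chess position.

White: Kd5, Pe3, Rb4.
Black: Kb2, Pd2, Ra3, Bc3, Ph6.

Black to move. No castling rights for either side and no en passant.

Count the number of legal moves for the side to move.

Black to move; king on b2.
In check: yes, from the white rook on b4.
Legal moves: Kc2, Ka2, Kc1, Ka1, Bxb4, Rb3.
Count: 6.

6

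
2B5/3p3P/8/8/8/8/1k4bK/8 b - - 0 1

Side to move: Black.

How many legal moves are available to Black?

Black to move; king on b2.
In check: no.
Legal moves: Ba8, Bb7, Bc6, Bd5, Be4, Bh3, Bf3, Bh1, Bf1, Kc3, Kb3, Ka3, Kc2, Ka2, Kc1, Kb1, Ka1, d6, d5.
Count: 19.

19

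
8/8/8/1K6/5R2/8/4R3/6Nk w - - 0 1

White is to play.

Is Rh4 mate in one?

no

After Rh4: black king on h1; in check: yes, from the white rook on h4.
Black has 1 legal reply: Kxg1.
In check but a legal move exists → not checkmate.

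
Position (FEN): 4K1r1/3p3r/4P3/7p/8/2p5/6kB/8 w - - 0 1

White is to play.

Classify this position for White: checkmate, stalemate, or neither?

White to move; white king on e8.
In check: yes, from the black rook on g8.
King squares — d7: attacked by Rh7; e7: attacked by Rh7; f7: attacked by Rh7; d8: attacked by Rg8; f8: attacked by Rg8.
Legal moves for White: none.
In check with no legal moves → checkmate.

checkmate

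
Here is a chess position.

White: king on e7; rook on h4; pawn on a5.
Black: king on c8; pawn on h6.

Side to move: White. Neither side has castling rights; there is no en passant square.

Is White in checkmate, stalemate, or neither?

White to move; white king on e7.
In check: no.
Legal moves for White include: Kf8, Ke8, Kf7, Kf6, Ke6, Kd6, Rxh6, Rh5, Rg4, Rf4, Re4, Rd4, Rc4+, Rb4, Ra4, Rh3, Rh2, Rh1, ... (list truncated; more exist).
White has legal moves and is not in check → neither.

neither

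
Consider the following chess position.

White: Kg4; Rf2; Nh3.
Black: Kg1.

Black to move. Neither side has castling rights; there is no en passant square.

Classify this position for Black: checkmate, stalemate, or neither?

neither

Black to move; black king on g1.
In check: yes, from the white knight on h3.
Legal moves for Black: Kh1.
Black is in check but has 1 legal move → neither.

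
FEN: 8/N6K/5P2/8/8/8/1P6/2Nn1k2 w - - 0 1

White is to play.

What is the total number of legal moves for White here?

White to move; king on h7.
In check: no.
Legal moves: Kh8, Kg8, Kg7, Kh6, Kg6, Nc8, Nc6, Nb5, Nd3, Nb3, Ne2, Na2, f7, b3, b4.
Count: 15.

15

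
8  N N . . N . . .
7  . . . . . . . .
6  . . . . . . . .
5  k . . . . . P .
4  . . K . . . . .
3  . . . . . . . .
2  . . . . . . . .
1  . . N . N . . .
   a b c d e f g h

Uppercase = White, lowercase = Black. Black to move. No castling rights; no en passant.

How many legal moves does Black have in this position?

1

Black to move; king on a5.
In check: no.
Legal moves: Ka4.
Count: 1.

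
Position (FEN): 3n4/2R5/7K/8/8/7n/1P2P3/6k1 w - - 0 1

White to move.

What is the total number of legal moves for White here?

22

White to move; king on h6.
In check: no.
Legal moves: Rc8, Rh7, Rg7+, Rf7, Re7, Rd7, Rb7, Ra7, Rc6, Rc5, Rc4, Rc3, Rc2, Rc1+, Kh7, Kg7, Kg6, Kh5, e3, b3, e4, b4.
Count: 22.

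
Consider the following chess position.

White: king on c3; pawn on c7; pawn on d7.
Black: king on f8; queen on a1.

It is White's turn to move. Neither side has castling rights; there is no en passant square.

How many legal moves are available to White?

6

White to move; king on c3.
In check: yes, from the black queen on a1.
Legal moves: Kc4, Kb4, Kd3, Kb3, Kd2, Kc2.
Count: 6.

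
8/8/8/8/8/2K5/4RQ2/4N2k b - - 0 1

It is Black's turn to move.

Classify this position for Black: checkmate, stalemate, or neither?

stalemate

Black to move; black king on h1.
In check: no.
King squares — g1: attacked by Qf2; g2: attacked by Ne1; h2: attacked by Qf2.
Legal moves for Black: none.
Not in check and no legal moves → stalemate.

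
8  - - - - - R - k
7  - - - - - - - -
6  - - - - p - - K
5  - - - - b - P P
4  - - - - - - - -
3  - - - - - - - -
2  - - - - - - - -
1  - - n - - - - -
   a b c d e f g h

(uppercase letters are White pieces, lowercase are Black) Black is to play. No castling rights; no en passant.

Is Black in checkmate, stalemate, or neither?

Black to move; black king on h8.
In check: yes, from the white rook on f8.
King squares — g7: attacked by Kh6; h7: attacked by Kh6; g8: attacked by Rf8.
Legal moves for Black: none.
In check with no legal moves → checkmate.

checkmate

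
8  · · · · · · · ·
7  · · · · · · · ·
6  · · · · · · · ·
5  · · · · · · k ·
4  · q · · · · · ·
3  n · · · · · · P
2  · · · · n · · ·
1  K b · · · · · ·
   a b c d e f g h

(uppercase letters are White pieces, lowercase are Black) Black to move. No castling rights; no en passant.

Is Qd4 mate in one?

yes

After Qd4: white king on a1; in check: yes, from the black queen on d4.
King squares — b1: attacked by Na3; a2: attacked by Bb1; b2: attacked by Qd4.
White has no legal moves → checkmate.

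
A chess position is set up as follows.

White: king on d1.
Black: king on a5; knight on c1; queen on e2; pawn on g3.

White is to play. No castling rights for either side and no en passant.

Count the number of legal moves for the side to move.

White to move; king on d1.
In check: yes, from the black queen on e2.
Legal moves: Kxc1.
Count: 1.

1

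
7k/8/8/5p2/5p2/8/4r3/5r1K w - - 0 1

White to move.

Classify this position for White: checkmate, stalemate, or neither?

White to move; white king on h1.
In check: yes, from the black rook on f1.
King squares — g1: attacked by Rf1; g2: attacked by Re2; h2: attacked by Re2.
Legal moves for White: none.
In check with no legal moves → checkmate.

checkmate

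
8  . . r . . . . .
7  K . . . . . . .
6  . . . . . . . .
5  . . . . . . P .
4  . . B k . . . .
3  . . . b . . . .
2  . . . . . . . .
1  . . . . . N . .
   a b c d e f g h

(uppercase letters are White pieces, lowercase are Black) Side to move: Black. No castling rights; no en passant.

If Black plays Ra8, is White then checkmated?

no

After Ra8: white king on a7; in check: yes, from the black rook on a8.
White has 3 legal replies: Kxa8, Kb7, Kb6.
In check but a legal move exists → not checkmate.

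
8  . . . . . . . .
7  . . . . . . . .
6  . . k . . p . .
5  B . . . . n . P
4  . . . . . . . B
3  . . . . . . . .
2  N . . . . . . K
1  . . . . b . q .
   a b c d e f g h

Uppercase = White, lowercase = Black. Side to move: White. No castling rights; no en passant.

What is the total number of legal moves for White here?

White to move; king on h2.
In check: yes, from the black queen on g1.
Legal moves: Kh3, Kxg1.
Count: 2.

2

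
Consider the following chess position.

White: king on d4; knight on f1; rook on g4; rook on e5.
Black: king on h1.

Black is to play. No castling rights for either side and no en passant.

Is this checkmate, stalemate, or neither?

stalemate

Black to move; black king on h1.
In check: no.
King squares — g1: attacked by Rg4; g2: attacked by Rg4; h2: attacked by Nf1.
Legal moves for Black: none.
Not in check and no legal moves → stalemate.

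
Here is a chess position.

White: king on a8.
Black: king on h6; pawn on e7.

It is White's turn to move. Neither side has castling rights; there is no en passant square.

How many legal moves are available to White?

3

White to move; king on a8.
In check: no.
Legal moves: Kb8, Kb7, Ka7.
Count: 3.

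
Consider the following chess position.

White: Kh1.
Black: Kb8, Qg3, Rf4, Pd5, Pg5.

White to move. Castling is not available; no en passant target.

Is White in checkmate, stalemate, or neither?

stalemate

White to move; white king on h1.
In check: no.
King squares — g1: attacked by Qg3; g2: attacked by Qg3; h2: attacked by Qg3.
Legal moves for White: none.
Not in check and no legal moves → stalemate.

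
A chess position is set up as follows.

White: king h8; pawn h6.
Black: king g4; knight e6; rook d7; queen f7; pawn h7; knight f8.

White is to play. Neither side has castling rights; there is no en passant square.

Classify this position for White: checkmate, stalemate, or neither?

stalemate

White to move; white king on h8.
In check: no.
King squares — g7: attacked by Ne6; h7: attacked by Qf7; g8: attacked by Qf7.
Legal moves for White: none.
Not in check and no legal moves → stalemate.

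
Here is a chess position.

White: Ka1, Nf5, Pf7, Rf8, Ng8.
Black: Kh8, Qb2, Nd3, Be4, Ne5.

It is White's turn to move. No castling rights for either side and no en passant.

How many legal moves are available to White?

White to move; king on a1.
In check: yes, from the black queen on b2.
Legal moves: none.
Count: 0.

0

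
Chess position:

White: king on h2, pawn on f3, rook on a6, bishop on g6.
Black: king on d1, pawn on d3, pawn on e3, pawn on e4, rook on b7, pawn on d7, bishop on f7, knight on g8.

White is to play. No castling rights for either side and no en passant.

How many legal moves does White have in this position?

White to move; king on h2.
In check: no.
Legal moves: Bh7, Bxf7, Bh5, Bf5, Bxe4, Ra8, Ra7, Rf6, Re6, Rd6, Rc6, Rb6, Ra5, Ra4, Ra3, Ra2, Ra1+, Kh3, Kg3, Kg2, Kh1, Kg1, fxe4, f4.
Count: 24.

24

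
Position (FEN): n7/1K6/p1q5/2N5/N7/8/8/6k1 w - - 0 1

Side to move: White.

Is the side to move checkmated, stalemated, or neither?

neither

White to move; white king on b7.
In check: yes, from the black queen on c6.
Legal moves for White: Kb8, Ka7, Kxc6.
White is in check but has 3 legal moves → neither.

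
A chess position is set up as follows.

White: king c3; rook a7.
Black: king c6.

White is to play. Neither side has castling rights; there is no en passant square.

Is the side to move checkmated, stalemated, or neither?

White to move; white king on c3.
In check: no.
Legal moves for White include: Ra8, Rh7, Rg7, Rf7, Re7, Rd7, Rc7+, Rb7, Ra6+, Ra5, Ra4, Ra3, Ra2, Ra1, Kd4, Kc4, Kb4, Kd3, ... (list truncated; more exist).
White has legal moves and is not in check → neither.

neither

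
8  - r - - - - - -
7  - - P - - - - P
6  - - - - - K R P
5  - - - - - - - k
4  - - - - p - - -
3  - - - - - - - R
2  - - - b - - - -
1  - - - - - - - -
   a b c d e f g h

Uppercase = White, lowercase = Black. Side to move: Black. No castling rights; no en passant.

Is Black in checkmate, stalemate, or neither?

checkmate

Black to move; black king on h5.
In check: yes, from the white rook on h3.
King squares — g4: attacked by Rg6; h4: attacked by Rh3; g5: attacked by Kf6; g6: attacked by Kf6; h6: attacked by Rh3.
Legal moves for Black: none.
In check with no legal moves → checkmate.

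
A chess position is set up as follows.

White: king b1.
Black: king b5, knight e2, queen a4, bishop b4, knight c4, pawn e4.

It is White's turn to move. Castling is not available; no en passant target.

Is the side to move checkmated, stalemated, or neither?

stalemate

White to move; white king on b1.
In check: no.
King squares — a1: attacked by Qa4; c1: attacked by Ne2; a2: attacked by Qa4; b2: attacked by Nc4; c2: attacked by Qa4.
Legal moves for White: none.
Not in check and no legal moves → stalemate.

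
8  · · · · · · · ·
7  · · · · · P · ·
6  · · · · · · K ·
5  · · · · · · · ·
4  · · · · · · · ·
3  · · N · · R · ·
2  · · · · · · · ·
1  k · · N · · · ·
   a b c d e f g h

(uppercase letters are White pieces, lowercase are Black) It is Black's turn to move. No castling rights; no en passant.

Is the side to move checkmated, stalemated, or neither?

stalemate

Black to move; black king on a1.
In check: no.
King squares — b1: attacked by Nc3; a2: attacked by Nc3; b2: attacked by Nd1.
Legal moves for Black: none.
Not in check and no legal moves → stalemate.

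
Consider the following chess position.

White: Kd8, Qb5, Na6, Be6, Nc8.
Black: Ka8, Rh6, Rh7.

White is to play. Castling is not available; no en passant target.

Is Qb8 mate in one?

After Qb8: black king on a8; in check: yes, from the white queen on b8.
King squares — a7: attacked by Qb8; b7: attacked by Qb8; b8: attacked by Na6.
Black has no legal moves → checkmate.

yes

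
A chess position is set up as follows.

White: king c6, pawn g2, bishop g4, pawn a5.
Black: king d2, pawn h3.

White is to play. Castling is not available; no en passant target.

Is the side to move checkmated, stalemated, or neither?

White to move; white king on c6.
In check: no.
Legal moves for White include: Kd7, Kc7, Kb7, Kd6, Kb6, Kd5, Kc5, Kb5, Bc8, Bd7, Be6, Bh5, Bf5, Bxh3, Bf3, Be2, Bd1, gxh3, ... (list truncated; more exist).
White has legal moves and is not in check → neither.

neither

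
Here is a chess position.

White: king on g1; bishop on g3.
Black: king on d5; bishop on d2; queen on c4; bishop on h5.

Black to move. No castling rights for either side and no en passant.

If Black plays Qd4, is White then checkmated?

no

After Qd4: white king on g1; in check: yes, from the black queen on d4.
White has 5 legal replies: Kh2, Kg2, Kh1, Kf1, Bf2.
In check but a legal move exists → not checkmate.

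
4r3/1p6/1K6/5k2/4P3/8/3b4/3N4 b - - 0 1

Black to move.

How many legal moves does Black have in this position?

Black to move; king on f5.
In check: yes, from the white pawn on e4.
Legal moves: Kg6, Kf6, Ke6, Kg5, Ke5, Kg4, Kf4, Kxe4, Rxe4.
Count: 9.

9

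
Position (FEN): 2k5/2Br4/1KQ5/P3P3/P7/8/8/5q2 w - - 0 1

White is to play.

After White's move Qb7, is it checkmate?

yes

After Qb7: black king on c8; in check: yes, from the white queen on b7.
King squares — b7: attacked by Kb6; c7: attacked by Kb6; d7: own rook; b8: attacked by Qb7; d8: attacked by Bc7.
Black has no legal moves → checkmate.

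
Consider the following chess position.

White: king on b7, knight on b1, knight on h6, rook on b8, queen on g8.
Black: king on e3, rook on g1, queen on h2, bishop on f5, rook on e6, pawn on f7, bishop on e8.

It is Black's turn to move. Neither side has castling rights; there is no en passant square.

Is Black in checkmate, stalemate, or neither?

neither

Black to move; black king on e3.
In check: no.
Legal moves for Black include: Bd7, Bc6+, Bb5, Ba4, Re7+, Rxh6, Reg6, Rf6, Rd6, Rc6, Rb6+, Ra6, Re5, Re4, Bh7, Bg6, Bg4, Be4+, ... (list truncated; more exist).
Black has legal moves and is not in check → neither.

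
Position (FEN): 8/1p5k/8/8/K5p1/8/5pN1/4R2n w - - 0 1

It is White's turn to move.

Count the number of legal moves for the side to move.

White to move; king on a4.
In check: no.
Legal moves: Kb5, Ka5, Kb4, Kb3, Ka3, Nh4, Nf4, Ne3, Re8, Re7+, Re6, Re5, Re4, Re3, Re2, Rxh1+, Rg1, Rf1, Rd1, Rc1, Rb1, Ra1.
Count: 22.

22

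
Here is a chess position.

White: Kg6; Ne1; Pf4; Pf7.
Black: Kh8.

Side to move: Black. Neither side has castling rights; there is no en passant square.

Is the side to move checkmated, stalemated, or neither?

stalemate

Black to move; black king on h8.
In check: no.
King squares — g7: attacked by Kg6; h7: attacked by Kg6; g8: attacked by Pf7.
Legal moves for Black: none.
Not in check and no legal moves → stalemate.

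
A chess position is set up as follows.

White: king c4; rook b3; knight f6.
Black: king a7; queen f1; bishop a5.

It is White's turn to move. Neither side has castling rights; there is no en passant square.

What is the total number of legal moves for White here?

White to move; king on c4.
In check: yes, from the black queen on f1.
Legal moves: Kd5, Kc5, Kd4, Rd3.
Count: 4.

4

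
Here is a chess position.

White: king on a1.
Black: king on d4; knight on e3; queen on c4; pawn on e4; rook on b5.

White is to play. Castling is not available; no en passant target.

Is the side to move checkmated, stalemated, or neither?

White to move; white king on a1.
In check: no.
King squares — b1: attacked by Rb5; a2: attacked by Qc4; b2: attacked by Rb5.
Legal moves for White: none.
Not in check and no legal moves → stalemate.

stalemate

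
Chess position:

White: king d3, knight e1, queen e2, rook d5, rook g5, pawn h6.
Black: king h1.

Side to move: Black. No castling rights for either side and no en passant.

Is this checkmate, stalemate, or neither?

stalemate

Black to move; black king on h1.
In check: no.
King squares — g1: attacked by Rg5; g2: attacked by Ne1; h2: attacked by Qe2.
Legal moves for Black: none.
Not in check and no legal moves → stalemate.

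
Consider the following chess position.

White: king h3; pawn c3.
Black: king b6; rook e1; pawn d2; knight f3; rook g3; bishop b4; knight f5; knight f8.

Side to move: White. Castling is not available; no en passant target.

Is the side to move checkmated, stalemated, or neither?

checkmate

White to move; white king on h3.
In check: yes, from the black rook on g3.
King squares — g2: attacked by Rg3; h2: attacked by Nf3; g3: attacked by Nf5; g4: attacked by Rg3; h4: attacked by Nf3.
Legal moves for White: none.
In check with no legal moves → checkmate.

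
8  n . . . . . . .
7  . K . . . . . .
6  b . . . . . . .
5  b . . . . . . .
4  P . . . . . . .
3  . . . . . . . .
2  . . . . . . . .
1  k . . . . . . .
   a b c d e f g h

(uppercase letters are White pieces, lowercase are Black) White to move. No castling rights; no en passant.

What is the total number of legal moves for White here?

White to move; king on b7.
In check: yes, from the black bishop on a6.
Legal moves: Kb8, Kxa8, Ka7, Kc6, Kxa6.
Count: 5.

5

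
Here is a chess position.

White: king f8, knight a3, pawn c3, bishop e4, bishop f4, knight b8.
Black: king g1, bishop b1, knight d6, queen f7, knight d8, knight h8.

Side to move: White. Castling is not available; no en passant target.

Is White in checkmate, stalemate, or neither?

checkmate

White to move; white king on f8.
In check: yes, from the black queen on f7.
King squares — e7: attacked by Qf7; f7: attacked by Nd6; g7: attacked by Qf7; e8: attacked by Nd6; g8: attacked by Qf7.
Legal moves for White: none.
In check with no legal moves → checkmate.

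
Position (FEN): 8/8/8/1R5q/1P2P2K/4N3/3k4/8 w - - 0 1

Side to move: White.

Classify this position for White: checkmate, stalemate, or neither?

neither

White to move; white king on h4.
In check: yes, from the black queen on h5.
Legal moves for White: Kxh5, Kg3, Rxh5.
White is in check but has 3 legal moves → neither.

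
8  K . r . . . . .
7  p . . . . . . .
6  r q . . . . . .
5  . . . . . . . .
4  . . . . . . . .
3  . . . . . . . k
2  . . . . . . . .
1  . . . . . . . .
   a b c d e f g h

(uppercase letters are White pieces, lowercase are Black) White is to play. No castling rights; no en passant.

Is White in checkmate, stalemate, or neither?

checkmate

White to move; white king on a8.
In check: yes, from the black rook on c8.
King squares — a7: attacked by Ra6; b7: attacked by Qb6; b8: attacked by Qb6.
Legal moves for White: none.
In check with no legal moves → checkmate.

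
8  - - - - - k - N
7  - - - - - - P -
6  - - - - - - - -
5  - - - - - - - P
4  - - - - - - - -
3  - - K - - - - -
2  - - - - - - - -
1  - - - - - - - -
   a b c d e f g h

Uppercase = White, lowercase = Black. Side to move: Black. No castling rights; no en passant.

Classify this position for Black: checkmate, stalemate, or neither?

neither

Black to move; black king on f8.
In check: yes, from the white pawn on g7.
Legal moves for Black: Kg8, Ke8, Kxg7, Ke7.
Black is in check but has 4 legal moves → neither.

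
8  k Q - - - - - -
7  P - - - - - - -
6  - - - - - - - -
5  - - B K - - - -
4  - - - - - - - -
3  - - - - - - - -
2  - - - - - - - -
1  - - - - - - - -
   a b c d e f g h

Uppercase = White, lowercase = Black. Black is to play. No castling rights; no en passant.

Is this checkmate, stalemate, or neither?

checkmate

Black to move; black king on a8.
In check: yes, from the white queen on b8.
King squares — a7: attacked by Bc5; b7: attacked by Qb8; b8: attacked by Pa7.
Legal moves for Black: none.
In check with no legal moves → checkmate.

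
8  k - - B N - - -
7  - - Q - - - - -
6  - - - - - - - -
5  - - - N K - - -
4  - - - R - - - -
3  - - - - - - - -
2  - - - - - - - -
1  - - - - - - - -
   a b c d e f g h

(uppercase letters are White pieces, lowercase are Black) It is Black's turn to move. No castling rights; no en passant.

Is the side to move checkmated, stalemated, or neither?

Black to move; black king on a8.
In check: no.
King squares — a7: attacked by Qc7; b7: attacked by Qc7; b8: attacked by Qc7.
Legal moves for Black: none.
Not in check and no legal moves → stalemate.

stalemate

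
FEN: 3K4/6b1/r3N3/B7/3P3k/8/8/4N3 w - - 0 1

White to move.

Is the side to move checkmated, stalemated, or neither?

White to move; white king on d8.
In check: no.
Legal moves for White include: Ke8, Kc8, Ke7, Kd7, Kc7, Nf8, Nxg7, Nc7, Ng5, Nc5, Nf4, Bc7, Bb6, Bb4, Bc3, Bd2, Nf3+, Nd3, ... (list truncated; more exist).
White has legal moves and is not in check → neither.

neither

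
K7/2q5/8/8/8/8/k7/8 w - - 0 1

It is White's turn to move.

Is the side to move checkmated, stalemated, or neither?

White to move; white king on a8.
In check: no.
King squares — a7: attacked by Qc7; b7: attacked by Qc7; b8: attacked by Qc7.
Legal moves for White: none.
Not in check and no legal moves → stalemate.

stalemate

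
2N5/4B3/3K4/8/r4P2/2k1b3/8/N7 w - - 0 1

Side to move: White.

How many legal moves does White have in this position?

16

White to move; king on d6.
In check: no.
Legal moves: Na7, Nb6, Bf8, Bd8, Bf6+, Bg5, Bh4, Kd7, Kc7, Ke6, Kc6, Ke5, Kd5, Nb3, Nc2, f5.
Count: 16.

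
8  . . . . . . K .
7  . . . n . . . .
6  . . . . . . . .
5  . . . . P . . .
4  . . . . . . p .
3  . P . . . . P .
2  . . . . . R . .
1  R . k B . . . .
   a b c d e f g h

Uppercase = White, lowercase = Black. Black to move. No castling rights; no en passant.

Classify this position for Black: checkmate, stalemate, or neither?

Black to move; black king on c1.
In check: yes, from the white rook on a1.
King squares — b1: attacked by Ra1; d1: attacked by Ra1; b2: attacked by Rf2; c2: attacked by Bd1; d2: attacked by Rf2.
Legal moves for Black: none.
In check with no legal moves → checkmate.

checkmate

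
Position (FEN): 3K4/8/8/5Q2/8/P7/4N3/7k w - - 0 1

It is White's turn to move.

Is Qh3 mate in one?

After Qh3: black king on h1; in check: yes, from the white queen on h3.
King squares — g1: attacked by Ne2; g2: attacked by Qh3; h2: attacked by Qh3.
Black has no legal moves → checkmate.

yes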